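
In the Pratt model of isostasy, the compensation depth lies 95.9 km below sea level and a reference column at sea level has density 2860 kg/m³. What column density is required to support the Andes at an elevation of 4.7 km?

2730 kg/m³

Pratt balance: ρ_ref D = ρ (D + h).
ρ = ρ_ref D/(D + h) = 2860 × 95.9 km/(95.9 km + 4.7 km) = 2730 kg/m³.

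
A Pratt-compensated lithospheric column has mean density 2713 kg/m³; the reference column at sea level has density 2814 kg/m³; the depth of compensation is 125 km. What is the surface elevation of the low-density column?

4.65 km

ρ_ref D = ρ (D + h) → h = D (ρ_ref − ρ)/ρ.
h = 125 km × (2814 − 2713)/2713 = 4.65 km.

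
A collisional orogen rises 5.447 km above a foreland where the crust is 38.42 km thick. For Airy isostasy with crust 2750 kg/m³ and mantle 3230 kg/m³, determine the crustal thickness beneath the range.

Root depth r = h ρ_c / (ρ_m − ρ_c) = 5.447 km × 2750 / 480 = 31.21 km.
Total thickness = T + h + r = 38.42 km + 5.447 km + 31.21 km = 75.1 km.

75.1 km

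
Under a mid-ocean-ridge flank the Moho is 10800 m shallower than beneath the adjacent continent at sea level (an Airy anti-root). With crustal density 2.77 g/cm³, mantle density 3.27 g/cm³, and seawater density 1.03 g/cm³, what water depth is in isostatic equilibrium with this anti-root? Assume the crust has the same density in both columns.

Replacing a thickness d of crust by seawater at the top must be balanced by replacing crust with mantle at the base: d (ρ_c − ρ_w) = a (ρ_m − ρ_c).
d = a (ρ_m − ρ_c)/(ρ_c − ρ_w) = 10800 m × 0.5/1.74 = 3100 m.

3100 m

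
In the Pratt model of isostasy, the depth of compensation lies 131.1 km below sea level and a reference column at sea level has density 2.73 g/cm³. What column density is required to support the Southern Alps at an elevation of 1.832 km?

Pratt balance: ρ_ref D = ρ (D + h).
ρ = ρ_ref D/(D + h) = 2.73 × 131.1 km/(131.1 km + 1.832 km) = 2.69 g/cm³.

2.69 g/cm³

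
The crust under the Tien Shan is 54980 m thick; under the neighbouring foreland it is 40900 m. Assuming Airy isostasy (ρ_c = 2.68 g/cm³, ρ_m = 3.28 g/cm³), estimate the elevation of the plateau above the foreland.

Excess crust Δ = 54980 m − 40900 m = 14080 m, split between elevation h and root r with h + r = Δ.
Airy balance ρ_c h = (ρ_m − ρ_c) r gives r = h ρ_c/(ρ_m − ρ_c), so h (1 + ρ_c/(ρ_m − ρ_c)) = Δ, i.e. h = Δ (ρ_m − ρ_c)/ρ_m.
h = 14080 m × 0.6/3.28 = 2580 m.

2580 m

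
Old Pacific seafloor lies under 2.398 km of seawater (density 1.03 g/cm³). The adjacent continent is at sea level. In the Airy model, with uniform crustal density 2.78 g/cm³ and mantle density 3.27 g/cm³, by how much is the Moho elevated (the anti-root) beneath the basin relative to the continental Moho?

By Archimedes' principle applied to the lithosphere: replacing crust with seawater at the top is compensated by replacing crust with mantle at the base: d (ρ_c − ρ_w) = a (ρ_m − ρ_c).
a = d (ρ_c − ρ_w)/(ρ_m − ρ_c) = 2.398 km × 1.75/0.49 = 8.56 km.

8.56 km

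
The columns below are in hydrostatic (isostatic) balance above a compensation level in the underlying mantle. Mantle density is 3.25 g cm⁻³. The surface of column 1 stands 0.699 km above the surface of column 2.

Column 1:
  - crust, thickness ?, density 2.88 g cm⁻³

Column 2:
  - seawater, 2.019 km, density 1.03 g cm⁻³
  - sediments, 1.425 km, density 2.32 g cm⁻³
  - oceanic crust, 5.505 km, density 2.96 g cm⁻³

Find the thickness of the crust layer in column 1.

26.2 km

Take the compensation level at the base of the deeper column (depth z_c below the surface of column 1) and equate Σ ρ_i t_i down to z_c; mantle fills any gap and the z_c terms cancel.
Column 1: x×2.88 + (z_c − 0 − x)×3.25
Column 2: 0.699×0 + 2.019×1.03 + 1.425×2.32 + 5.505×2.96 + (z_c − 0.699 − 8.949)×3.25
The z_c×3.25 term appears on both sides and cancels. Collect the known terms of each column as K = Σ(ρt)_known − 3.25 × (depth of known layers): K_1 = 0 − 3.25×0 = 0; K_2 = 21.68037 − 3.25×(0.699 + 8.949) = −9.67563.
Balance: K_1 − x×(3.25 − 2.88) = K_2, so x = (K_1 − K_2)/(3.25 − 2.88) = 9.67563/0.37 = 26.2 km.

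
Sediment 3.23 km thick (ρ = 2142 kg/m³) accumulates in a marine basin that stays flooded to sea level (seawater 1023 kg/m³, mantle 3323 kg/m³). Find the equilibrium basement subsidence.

Submarine loading: the sediment displaces seawater, and the subsidence is in turn flooded, so s (ρ_m − ρ_w) = t (ρ_sed − ρ_w).
s = 3.23 km × (2142 − 1023) / (3323 − 1023) = 1.57 km.

1.57 km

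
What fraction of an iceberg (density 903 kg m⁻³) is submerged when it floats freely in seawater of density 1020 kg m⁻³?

Submerged fraction = ρ_obj/ρ_fluid = 903/1020 = 0.885.

0.885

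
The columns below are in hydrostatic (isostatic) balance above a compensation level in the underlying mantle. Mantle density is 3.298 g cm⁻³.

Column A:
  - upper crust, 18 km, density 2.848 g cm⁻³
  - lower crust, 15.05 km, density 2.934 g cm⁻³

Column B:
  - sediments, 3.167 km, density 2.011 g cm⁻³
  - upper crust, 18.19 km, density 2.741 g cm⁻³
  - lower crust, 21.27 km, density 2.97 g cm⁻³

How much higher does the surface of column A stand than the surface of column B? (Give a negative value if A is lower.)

−2.31 km

For any compensation level in the mantle, the mantle terms cancel and isostasy reduces to e = (Σt_A − Σt_B) − (Σ(ρt)_A − Σ(ρt)_B) / ρ_m.
Σt_A = 33.05 km; Σt_B = 42.627 km; Σ(ρt)_A = 95.4207; Σ(ρt)_B = 119.399527 (in km·g cm⁻³).
e = (33.05 − 42.627) − (95.4207 − 119.399527) / 3.298 = −2.31 km.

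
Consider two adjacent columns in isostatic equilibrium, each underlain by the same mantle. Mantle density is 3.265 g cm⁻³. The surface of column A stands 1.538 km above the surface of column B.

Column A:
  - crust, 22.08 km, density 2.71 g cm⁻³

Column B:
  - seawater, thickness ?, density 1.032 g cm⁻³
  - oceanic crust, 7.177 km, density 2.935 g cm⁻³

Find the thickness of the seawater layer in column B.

2.18 km

Take the compensation level at the base of the deeper column (depth z_c below the surface of column A) and equate Σ ρ_i t_i down to z_c; mantle fills any gap and the z_c terms cancel.
Column A: 22.08×2.71 + (z_c − 22.08)×3.265
Column B: 1.538×0 + x×1.032 + 7.177×2.935 + (z_c − 1.538 − 7.177 − x)×3.265
The z_c×3.265 term appears on both sides and cancels. Collect the known terms of each column as K = Σ(ρt)_known − 3.265 × (depth of known layers): K_A = 59.8368 − 3.265×22.08 = −12.2544; K_B = 21.064495 − 3.265×(1.538 + 7.177) = −7.38998.
Balance: K_A = K_B − x×(3.265 − 1.032), so x = (K_B − K_A)/(3.265 − 1.032) = 4.86442/2.233 = 2.18 km.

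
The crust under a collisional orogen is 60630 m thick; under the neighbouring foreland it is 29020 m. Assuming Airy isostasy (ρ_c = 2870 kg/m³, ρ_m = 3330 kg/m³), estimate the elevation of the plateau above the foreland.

4370 m

Excess crust Δ = 60630 m − 29020 m = 31610 m, split between elevation h and root r with h + r = Δ.
Airy balance ρ_c h = (ρ_m − ρ_c) r gives r = h ρ_c/(ρ_m − ρ_c), so h (1 + ρ_c/(ρ_m − ρ_c)) = Δ, i.e. h = Δ (ρ_m − ρ_c)/ρ_m.
h = 31610 m × 460/3330 = 4370 m.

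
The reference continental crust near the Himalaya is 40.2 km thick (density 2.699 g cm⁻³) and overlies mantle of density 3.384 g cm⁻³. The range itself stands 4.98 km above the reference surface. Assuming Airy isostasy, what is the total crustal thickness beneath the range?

Root depth r = h ρ_c / (ρ_m − ρ_c) = 4.98 km × 2.699 / 0.685 = 19.62 km.
Total thickness = T + h + r = 40.2 km + 4.98 km + 19.62 km = 64.8 km.

64.8 km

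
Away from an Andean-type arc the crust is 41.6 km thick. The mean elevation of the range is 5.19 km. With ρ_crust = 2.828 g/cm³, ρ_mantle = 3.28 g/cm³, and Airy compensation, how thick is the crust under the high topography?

79.3 km

Root depth r = h ρ_c / (ρ_m − ρ_c) = 5.19 km × 2.828 / 0.452 = 32.47 km.
Total thickness = T + h + r = 41.6 km + 5.19 km + 32.47 km = 79.3 km.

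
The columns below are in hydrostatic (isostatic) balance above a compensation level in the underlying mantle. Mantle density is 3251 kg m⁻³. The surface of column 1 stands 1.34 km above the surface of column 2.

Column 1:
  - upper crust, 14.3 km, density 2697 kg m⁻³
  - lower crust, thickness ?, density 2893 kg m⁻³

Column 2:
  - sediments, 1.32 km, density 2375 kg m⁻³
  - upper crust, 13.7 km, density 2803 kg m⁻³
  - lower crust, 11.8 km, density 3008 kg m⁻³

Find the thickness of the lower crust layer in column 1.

Take the compensation level at the base of the deeper column (depth z_c below the surface of column 1) and equate Σ ρ_i t_i down to z_c; mantle fills any gap and the z_c terms cancel.
Column 1: 14.3×2697 + x×2893 + (z_c − 14.3 − x)×3251
Column 2: 1.34×0 + 1.32×2375 + 13.7×2803 + 11.8×3008 + (z_c − 1.34 − 26.82)×3251
The z_c×3251 term appears on both sides and cancels. Collect the known terms of each column as K = Σ(ρt)_known − 3251 × (depth of known layers): K_1 = 38567.1 − 3251×14.3 = −7922.2; K_2 = 77030.5 − 3251×(1.34 + 26.82) = −14517.66.
Balance: K_1 − x×(3251 − 2893) = K_2, so x = (K_1 − K_2)/(3251 − 2893) = 6595.46/358 = 18.4 km.

18.4 km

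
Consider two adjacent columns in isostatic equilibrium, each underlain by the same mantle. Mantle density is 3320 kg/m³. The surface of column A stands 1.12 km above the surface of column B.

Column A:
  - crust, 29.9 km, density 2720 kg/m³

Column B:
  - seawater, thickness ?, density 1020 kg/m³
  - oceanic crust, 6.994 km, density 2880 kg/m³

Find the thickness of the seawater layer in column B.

4.85 km

Take the compensation level at the base of the deeper column (depth z_c below the surface of column A) and equate Σ ρ_i t_i down to z_c; mantle fills any gap and the z_c terms cancel.
Column A: 29.9×2720 + (z_c − 29.9)×3320
Column B: 1.12×0 + x×1020 + 6.994×2880 + (z_c − 1.12 − 6.994 − x)×3320
The z_c×3320 term appears on both sides and cancels. Collect the known terms of each column as K = Σ(ρt)_known − 3320 × (depth of known layers): K_A = 81328 − 3320×29.9 = −17940; K_B = 20142.72 − 3320×(1.12 + 6.994) = −6795.76.
Balance: K_A = K_B − x×(3320 − 1020), so x = (K_B − K_A)/(3320 − 1020) = 11144.2/2300 = 4.85 km.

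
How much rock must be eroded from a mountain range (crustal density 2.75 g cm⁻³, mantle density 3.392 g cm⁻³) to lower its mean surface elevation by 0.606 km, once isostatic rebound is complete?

3.2 km

Net drop Δ = e − u = e − e ρ_c/ρ_m = e (ρ_m − ρ_c)/ρ_m.
e = Δ ρ_m/(ρ_m − ρ_c) = 0.606 km × 3.392/0.642 = 3.2 km.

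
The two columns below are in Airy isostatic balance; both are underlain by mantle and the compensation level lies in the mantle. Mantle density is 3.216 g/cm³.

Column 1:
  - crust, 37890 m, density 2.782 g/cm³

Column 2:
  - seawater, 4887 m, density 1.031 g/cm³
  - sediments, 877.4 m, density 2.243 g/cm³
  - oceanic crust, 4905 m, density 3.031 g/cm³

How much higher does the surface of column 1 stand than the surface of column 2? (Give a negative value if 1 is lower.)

For any compensation level in the mantle, the mantle terms cancel and isostasy reduces to e = (Σt_1 − Σt_2) − (Σ(ρt)_1 − Σ(ρt)_2) / ρ_m.
Σt_1 = 37890 m; Σt_2 = 10669.4 m; Σ(ρt)_1 = 105409.98; Σ(ρt)_2 = 21873.5602 (in m·g/cm³).
e = (37890 − 10669.4) − (105409.98 − 21873.5602) / 3.216 = 1250 m.

1250 m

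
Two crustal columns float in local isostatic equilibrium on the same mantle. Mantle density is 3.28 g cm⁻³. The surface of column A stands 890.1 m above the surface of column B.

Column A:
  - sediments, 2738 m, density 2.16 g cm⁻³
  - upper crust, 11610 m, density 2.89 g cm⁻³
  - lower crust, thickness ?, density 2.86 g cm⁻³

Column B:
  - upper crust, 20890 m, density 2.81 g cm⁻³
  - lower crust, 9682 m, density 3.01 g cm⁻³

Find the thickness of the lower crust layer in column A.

18500 m

Take the compensation level at the base of the deeper column (depth z_c below the surface of column A) and equate Σ ρ_i t_i down to z_c; mantle fills any gap and the z_c terms cancel.
Column A: 2738×2.16 + 11610×2.89 + x×2.86 + (z_c − 14348 − x)×3.28
Column B: 890.1×0 + 20890×2.81 + 9682×3.01 + (z_c − 890.1 − 30572)×3.28
The z_c×3.28 term appears on both sides and cancels. Collect the known terms of each column as K = Σ(ρt)_known − 3.28 × (depth of known layers): K_A = 39466.98 − 3.28×14348 = −7594.46; K_B = 87843.72 − 3.28×(890.1 + 30572) = −15351.968.
Balance: K_A − x×(3.28 − 2.86) = K_B, so x = (K_A − K_B)/(3.28 − 2.86) = 7757.51/0.42 = 18500 m.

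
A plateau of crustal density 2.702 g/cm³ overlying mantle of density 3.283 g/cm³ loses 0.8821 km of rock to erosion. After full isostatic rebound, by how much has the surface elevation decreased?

Rebound u = e ρ_c/ρ_m = 0.8821 km × 2.702/3.283 = 0.726 km.
Net surface drop = e − u = 0.8821 km − 0.726 km = e (ρ_m − ρ_c)/ρ_m = 0.156 km.

0.156 km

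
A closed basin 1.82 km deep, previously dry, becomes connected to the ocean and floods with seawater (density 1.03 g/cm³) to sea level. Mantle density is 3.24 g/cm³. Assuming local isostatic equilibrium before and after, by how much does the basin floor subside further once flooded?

After flooding the water column is d + s deep. Its weight must equal the weight of mantle displaced by the extra subsidence s: (d + s) ρ_w = s ρ_m.
s = d ρ_w / (ρ_m − ρ_w) = 1.82 km × 1.03/(3.24 − 1.03) = 0.848 km.

0.848 km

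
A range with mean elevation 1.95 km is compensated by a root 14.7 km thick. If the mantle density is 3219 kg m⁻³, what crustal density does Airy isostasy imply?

ρ_c h = (ρ_m − ρ_c) r → ρ_c (h + r) = ρ_m r → ρ_c = ρ_m r / (h + r).
ρ_c = 3219 × 14.7 km / (1.95 km + 14.7 km) = 2840 kg m⁻³.

2840 kg m⁻³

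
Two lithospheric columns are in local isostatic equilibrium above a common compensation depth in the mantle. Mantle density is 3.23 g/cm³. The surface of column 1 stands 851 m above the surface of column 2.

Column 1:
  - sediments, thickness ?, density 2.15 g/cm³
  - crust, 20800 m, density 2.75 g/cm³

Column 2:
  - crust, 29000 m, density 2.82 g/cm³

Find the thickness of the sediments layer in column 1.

Take the compensation level at the base of the deeper column (depth z_c below the surface of column 1) and equate Σ ρ_i t_i down to z_c; mantle fills any gap and the z_c terms cancel.
Column 1: x×2.15 + 20800×2.75 + (z_c − 20800 − x)×3.23
Column 2: 851×0 + 29000×2.82 + (z_c − 851 − 29000)×3.23
The z_c×3.23 term appears on both sides and cancels. Collect the known terms of each column as K = Σ(ρt)_known − 3.23 × (depth of known layers): K_1 = 57200 − 3.23×20800 = −9984; K_2 = 81780 − 3.23×(851 + 29000) = −14638.73.
Balance: K_1 − x×(3.23 − 2.15) = K_2, so x = (K_1 − K_2)/(3.23 − 2.15) = 4654.73/1.08 = 4310 m.

4310 m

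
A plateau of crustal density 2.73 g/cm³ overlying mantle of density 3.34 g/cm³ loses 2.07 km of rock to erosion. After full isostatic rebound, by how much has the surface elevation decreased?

Rebound u = e ρ_c/ρ_m = 2.07 km × 2.73/3.34 = 1.692 km.
Net surface drop = e − u = 2.07 km − 1.692 km = e (ρ_m − ρ_c)/ρ_m = 0.378 km.

0.378 km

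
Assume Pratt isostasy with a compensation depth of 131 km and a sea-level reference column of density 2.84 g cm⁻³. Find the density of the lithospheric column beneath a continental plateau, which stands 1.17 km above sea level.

2.81 g cm⁻³

Pratt balance: ρ_ref D = ρ (D + h).
ρ = ρ_ref D/(D + h) = 2.84 × 131 km/(131 km + 1.17 km) = 2.81 g cm⁻³.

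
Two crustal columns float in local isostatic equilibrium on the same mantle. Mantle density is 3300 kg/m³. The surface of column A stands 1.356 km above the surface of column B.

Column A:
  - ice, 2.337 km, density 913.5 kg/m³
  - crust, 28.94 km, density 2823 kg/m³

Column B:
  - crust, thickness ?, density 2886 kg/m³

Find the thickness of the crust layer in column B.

Take the compensation level at the base of the deeper column (depth z_c below the surface of column A) and equate Σ ρ_i t_i down to z_c; mantle fills any gap and the z_c terms cancel.
Column A: 2.337×913.5 + 28.94×2823 + (z_c − 31.277)×3300
Column B: 1.356×0 + x×2886 + (z_c − 1.356 − 0 − x)×3300
The z_c×3300 term appears on both sides and cancels. Collect the known terms of each column as K = Σ(ρt)_known − 3300 × (depth of known layers): K_A = 83832.4695 − 3300×31.277 = −19381.6305; K_B = 0 − 3300×(1.356 + 0) = −4474.8.
Balance: K_A = K_B − x×(3300 − 2886), so x = (K_B − K_A)/(3300 − 2886) = 14906.8/414 = 36 km.

36 km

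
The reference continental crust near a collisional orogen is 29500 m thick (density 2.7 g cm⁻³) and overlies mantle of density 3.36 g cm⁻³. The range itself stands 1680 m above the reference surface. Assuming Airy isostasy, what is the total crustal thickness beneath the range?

38100 m

Root depth r = h ρ_c / (ρ_m − ρ_c) = 1680 m × 2.7 / 0.66 = 6873 m.
Total thickness = T + h + r = 29500 m + 1680 m + 6873 m = 38100 m.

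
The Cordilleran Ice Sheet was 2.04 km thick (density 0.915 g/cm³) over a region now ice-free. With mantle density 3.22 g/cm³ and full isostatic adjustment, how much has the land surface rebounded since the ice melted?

0.58 km

Removing the load lets mantle flow back in; uplift u satisfies ρ_ice t = ρ_m u.
u = t ρ_ice/ρ_m = 2.04 km × 0.915/3.22 = 0.58 km.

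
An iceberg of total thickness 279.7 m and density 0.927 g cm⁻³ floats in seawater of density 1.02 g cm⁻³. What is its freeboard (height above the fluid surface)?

Floating equilibrium: submerged depth d = t ρ_obj/ρ_fluid = 279.7 m × 0.927/1.02 = 254.2 m.
Freeboard = t − d = 279.7 m − 254.2 m = 25.5 m.

25.5 m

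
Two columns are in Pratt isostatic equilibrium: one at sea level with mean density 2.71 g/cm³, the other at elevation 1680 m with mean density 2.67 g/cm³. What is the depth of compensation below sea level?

112000 m

ρ_ref D = ρ (D + h) → D (ρ_ref − ρ) = ρ h.
D = ρ h/(ρ_ref − ρ) = 2.67 × 1680 m/(2.71 − 2.67) = 112000 m.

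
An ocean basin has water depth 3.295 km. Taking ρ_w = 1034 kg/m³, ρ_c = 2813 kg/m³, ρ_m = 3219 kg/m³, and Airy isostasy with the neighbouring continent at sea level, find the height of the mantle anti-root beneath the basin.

By Archimedes' principle applied to the lithosphere: replacing crust with seawater at the top is compensated by replacing crust with mantle at the base: d (ρ_c − ρ_w) = a (ρ_m − ρ_c).
a = d (ρ_c − ρ_w)/(ρ_m − ρ_c) = 3.295 km × 1779/406 = 14.4 km.

14.4 km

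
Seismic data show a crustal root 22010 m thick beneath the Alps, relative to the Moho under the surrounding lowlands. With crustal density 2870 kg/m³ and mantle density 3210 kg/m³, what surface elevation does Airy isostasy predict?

2610 m

Equating mass per unit area of the two columns: ρ_c h = (ρ_m − ρ_c) r.
h = r (ρ_m − ρ_c) / ρ_c = 22010 m × (3210 − 2870) / 2870 = 2610 m.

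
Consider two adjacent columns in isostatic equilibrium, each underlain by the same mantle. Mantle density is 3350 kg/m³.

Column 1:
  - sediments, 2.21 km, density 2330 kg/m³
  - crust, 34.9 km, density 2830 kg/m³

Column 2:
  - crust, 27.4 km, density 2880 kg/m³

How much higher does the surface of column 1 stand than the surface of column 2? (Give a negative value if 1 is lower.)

For any compensation level in the mantle, the mantle terms cancel and isostasy reduces to e = (Σt_1 − Σt_2) − (Σ(ρt)_1 − Σ(ρt)_2) / ρ_m.
Σt_1 = 37.11 km; Σt_2 = 27.4 km; Σ(ρt)_1 = 103916.3; Σ(ρt)_2 = 78912 (in km·kg/m³).
e = (37.11 − 27.4) − (103916.3 − 78912) / 3350 = 2.25 km.

2.25 km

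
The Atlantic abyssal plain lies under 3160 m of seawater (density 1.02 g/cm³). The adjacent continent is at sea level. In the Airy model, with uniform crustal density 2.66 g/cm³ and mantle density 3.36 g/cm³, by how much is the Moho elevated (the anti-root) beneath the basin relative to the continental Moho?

For local isostatic compensation: replacing crust with seawater at the top is compensated by replacing crust with mantle at the base: d (ρ_c − ρ_w) = a (ρ_m − ρ_c).
a = d (ρ_c − ρ_w)/(ρ_m − ρ_c) = 3160 m × 1.64/0.7 = 7400 m.

7400 m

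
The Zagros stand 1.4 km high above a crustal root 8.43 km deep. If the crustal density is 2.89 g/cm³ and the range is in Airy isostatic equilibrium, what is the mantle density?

Airy balance: ρ_c h = (ρ_m − ρ_c) r → ρ_m = ρ_c (1 + h/r).
ρ_m = 2.89 × (1 + 1.4 km/8.43 km) = 3.37 g/cm³.

3.37 g/cm³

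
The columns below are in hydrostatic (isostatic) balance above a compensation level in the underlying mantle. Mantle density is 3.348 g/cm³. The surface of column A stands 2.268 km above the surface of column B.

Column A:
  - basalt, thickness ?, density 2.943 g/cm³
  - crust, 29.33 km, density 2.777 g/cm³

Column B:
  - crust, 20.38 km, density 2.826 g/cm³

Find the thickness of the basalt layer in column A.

3.66 km

Take the compensation level at the base of the deeper column (depth z_c below the surface of column A) and equate Σ ρ_i t_i down to z_c; mantle fills any gap and the z_c terms cancel.
Column A: x×2.943 + 29.33×2.777 + (z_c − 29.33 − x)×3.348
Column B: 2.268×0 + 20.38×2.826 + (z_c − 2.268 − 20.38)×3.348
The z_c×3.348 term appears on both sides and cancels. Collect the known terms of each column as K = Σ(ρt)_known − 3.348 × (depth of known layers): K_A = 81.44941 − 3.348×29.33 = −16.74743; K_B = 57.59388 − 3.348×(2.268 + 20.38) = −18.231624.
Balance: K_A − x×(3.348 − 2.943) = K_B, so x = (K_A − K_B)/(3.348 − 2.943) = 1.48419/0.405 = 3.66 km.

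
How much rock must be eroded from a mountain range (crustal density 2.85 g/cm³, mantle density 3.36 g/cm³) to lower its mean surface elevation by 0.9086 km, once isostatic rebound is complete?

5.99 km

Net drop Δ = e − u = e − e ρ_c/ρ_m = e (ρ_m − ρ_c)/ρ_m.
e = Δ ρ_m/(ρ_m − ρ_c) = 0.9086 km × 3.36/0.51 = 5.99 km.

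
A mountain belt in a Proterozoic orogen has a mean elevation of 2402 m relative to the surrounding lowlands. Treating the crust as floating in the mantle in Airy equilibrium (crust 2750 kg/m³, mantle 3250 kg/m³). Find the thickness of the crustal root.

Isostatic balance requires: the weight of the topography is balanced by the buoyancy of the root, ρ_c h = (ρ_m − ρ_c) r.
r = h · ρ_c / (ρ_m − ρ_c) = 2402 m × 2750 / (3250 − 2750) = 13200 m.

13200 m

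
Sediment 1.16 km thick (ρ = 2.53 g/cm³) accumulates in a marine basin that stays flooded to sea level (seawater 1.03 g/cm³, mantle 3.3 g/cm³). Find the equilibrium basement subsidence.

Submarine loading: the sediment displaces seawater, and the subsidence is in turn flooded, so s (ρ_m − ρ_w) = t (ρ_sed − ρ_w).
s = 1.16 km × (2.53 − 1.03) / (3.3 − 1.03) = 0.767 km.

0.767 km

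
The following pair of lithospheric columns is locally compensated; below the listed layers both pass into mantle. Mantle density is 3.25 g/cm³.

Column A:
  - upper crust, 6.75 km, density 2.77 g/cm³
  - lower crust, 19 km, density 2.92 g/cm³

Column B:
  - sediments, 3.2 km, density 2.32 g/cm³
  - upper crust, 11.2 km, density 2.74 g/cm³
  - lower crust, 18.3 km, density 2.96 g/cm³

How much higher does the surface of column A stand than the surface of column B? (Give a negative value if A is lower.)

For any compensation level in the mantle, the mantle terms cancel and isostasy reduces to e = (Σt_A − Σt_B) − (Σ(ρt)_A − Σ(ρt)_B) / ρ_m.
Σt_A = 25.75 km; Σt_B = 32.7 km; Σ(ρt)_A = 74.1775; Σ(ρt)_B = 92.28 (in km·g/cm³).
e = (25.75 − 32.7) − (74.1775 − 92.28) / 3.25 = −1.38 km.

−1.38 km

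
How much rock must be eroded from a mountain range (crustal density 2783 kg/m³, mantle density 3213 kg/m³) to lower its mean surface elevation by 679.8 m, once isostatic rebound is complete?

5080 m

Net drop Δ = e − u = e − e ρ_c/ρ_m = e (ρ_m − ρ_c)/ρ_m.
e = Δ ρ_m/(ρ_m − ρ_c) = 679.8 m × 3213/430 = 5080 m.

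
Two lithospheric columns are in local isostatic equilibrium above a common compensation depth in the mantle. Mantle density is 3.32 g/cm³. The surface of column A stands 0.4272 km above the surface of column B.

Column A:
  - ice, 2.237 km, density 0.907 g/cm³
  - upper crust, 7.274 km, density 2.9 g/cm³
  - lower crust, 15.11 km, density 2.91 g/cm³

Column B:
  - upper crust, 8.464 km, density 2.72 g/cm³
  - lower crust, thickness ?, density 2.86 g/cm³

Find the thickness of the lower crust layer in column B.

17.7 km

Take the compensation level at the base of the deeper column (depth z_c below the surface of column A) and equate Σ ρ_i t_i down to z_c; mantle fills any gap and the z_c terms cancel.
Column A: 2.237×0.907 + 7.274×2.9 + 15.11×2.91 + (z_c − 24.621)×3.32
Column B: 0.4272×0 + 8.464×2.72 + x×2.86 + (z_c − 0.4272 − 8.464 − x)×3.32
The z_c×3.32 term appears on both sides and cancels. Collect the known terms of each column as K = Σ(ρt)_known − 3.32 × (depth of known layers): K_A = 67.093659 − 3.32×24.621 = −14.648061; K_B = 23.02208 − 3.32×(0.4272 + 8.464) = −6.496704.
Balance: K_A = K_B − x×(3.32 − 2.86), so x = (K_B − K_A)/(3.32 − 2.86) = 8.15136/0.46 = 17.7 km.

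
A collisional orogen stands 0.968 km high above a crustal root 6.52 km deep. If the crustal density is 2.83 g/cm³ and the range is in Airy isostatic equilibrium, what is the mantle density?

Airy balance: ρ_c h = (ρ_m − ρ_c) r → ρ_m = ρ_c (1 + h/r).
ρ_m = 2.83 × (1 + 0.968 km/6.52 km) = 3.25 g/cm³.

3.25 g/cm³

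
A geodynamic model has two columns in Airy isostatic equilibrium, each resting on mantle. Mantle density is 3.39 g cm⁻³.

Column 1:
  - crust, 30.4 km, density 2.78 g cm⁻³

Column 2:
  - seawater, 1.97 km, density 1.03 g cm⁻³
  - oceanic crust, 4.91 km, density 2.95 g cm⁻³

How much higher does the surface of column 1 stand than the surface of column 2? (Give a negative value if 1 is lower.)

3.46 km

For any compensation level in the mantle, the mantle terms cancel and isostasy reduces to e = (Σt_1 − Σt_2) − (Σ(ρt)_1 − Σ(ρt)_2) / ρ_m.
Σt_1 = 30.4 km; Σt_2 = 6.88 km; Σ(ρt)_1 = 84.512; Σ(ρt)_2 = 16.5136 (in km·g cm⁻³).
e = (30.4 − 6.88) − (84.512 − 16.5136) / 3.39 = 3.46 km.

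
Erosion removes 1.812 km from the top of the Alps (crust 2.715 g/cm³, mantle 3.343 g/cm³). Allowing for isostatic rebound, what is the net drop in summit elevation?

Rebound u = e ρ_c/ρ_m = 1.812 km × 2.715/3.343 = 1.472 km.
Net surface drop = e − u = 1.812 km − 1.472 km = e (ρ_m − ρ_c)/ρ_m = 0.34 km.

0.34 km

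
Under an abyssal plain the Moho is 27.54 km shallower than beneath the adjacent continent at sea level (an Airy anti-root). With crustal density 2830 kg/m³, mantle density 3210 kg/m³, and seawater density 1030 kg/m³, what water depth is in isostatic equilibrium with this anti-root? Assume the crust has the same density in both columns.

Replacing a thickness d of crust by seawater at the top must be balanced by replacing crust with mantle at the base: d (ρ_c − ρ_w) = a (ρ_m − ρ_c).
d = a (ρ_m − ρ_c)/(ρ_c − ρ_w) = 27.54 km × 380/1800 = 5.81 km.

5.81 km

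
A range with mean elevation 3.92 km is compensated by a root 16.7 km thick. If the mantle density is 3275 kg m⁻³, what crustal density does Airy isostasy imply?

2650 kg m⁻³

ρ_c h = (ρ_m − ρ_c) r → ρ_c (h + r) = ρ_m r → ρ_c = ρ_m r / (h + r).
ρ_c = 3275 × 16.7 km / (3.92 km + 16.7 km) = 2650 kg m⁻³.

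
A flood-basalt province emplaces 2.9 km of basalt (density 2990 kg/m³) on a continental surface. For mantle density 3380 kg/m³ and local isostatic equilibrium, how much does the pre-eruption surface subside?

2.57 km

Subaerial loading: s = t ρ_load / ρ_m.
s = 2.9 km × 2990/3380 = 2.57 km.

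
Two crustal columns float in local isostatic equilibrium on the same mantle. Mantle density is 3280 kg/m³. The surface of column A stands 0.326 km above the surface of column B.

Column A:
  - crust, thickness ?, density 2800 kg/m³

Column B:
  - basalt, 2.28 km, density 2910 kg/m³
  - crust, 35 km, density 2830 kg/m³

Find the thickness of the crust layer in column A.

36.8 km

Take the compensation level at the base of the deeper column (depth z_c below the surface of column A) and equate Σ ρ_i t_i down to z_c; mantle fills any gap and the z_c terms cancel.
Column A: x×2800 + (z_c − 0 − x)×3280
Column B: 0.326×0 + 2.28×2910 + 35×2830 + (z_c − 0.326 − 37.28)×3280
The z_c×3280 term appears on both sides and cancels. Collect the known terms of each column as K = Σ(ρt)_known − 3280 × (depth of known layers): K_A = 0 − 3280×0 = 0; K_B = 105684.8 − 3280×(0.326 + 37.28) = −17662.88.
Balance: K_A − x×(3280 − 2800) = K_B, so x = (K_A − K_B)/(3280 − 2800) = 17662.9/480 = 36.8 km.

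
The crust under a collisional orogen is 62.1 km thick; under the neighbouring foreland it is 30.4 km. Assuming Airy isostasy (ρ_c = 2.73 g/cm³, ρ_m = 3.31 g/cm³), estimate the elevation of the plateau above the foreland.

Excess crust Δ = 62.1 km − 30.4 km = 31.7 km, split between elevation h and root r with h + r = Δ.
Airy balance ρ_c h = (ρ_m − ρ_c) r gives r = h ρ_c/(ρ_m − ρ_c), so h (1 + ρ_c/(ρ_m − ρ_c)) = Δ, i.e. h = Δ (ρ_m − ρ_c)/ρ_m.
h = 31.7 km × 0.58/3.31 = 5.55 km.

5.55 km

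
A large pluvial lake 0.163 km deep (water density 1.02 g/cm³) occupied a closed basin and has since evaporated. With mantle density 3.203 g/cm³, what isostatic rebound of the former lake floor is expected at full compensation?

0.0519 km

u = d ρ_w/ρ_m = 0.163 km × 1.02/3.203 = 0.0519 km.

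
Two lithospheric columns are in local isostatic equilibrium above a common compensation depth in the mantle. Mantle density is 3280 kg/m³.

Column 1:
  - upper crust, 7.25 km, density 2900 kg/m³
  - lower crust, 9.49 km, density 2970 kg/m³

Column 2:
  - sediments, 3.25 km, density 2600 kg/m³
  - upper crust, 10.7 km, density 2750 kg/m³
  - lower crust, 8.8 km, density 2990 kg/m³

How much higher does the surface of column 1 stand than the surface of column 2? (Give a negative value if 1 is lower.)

−1.44 km

For any compensation level in the mantle, the mantle terms cancel and isostasy reduces to e = (Σt_1 − Σt_2) − (Σ(ρt)_1 − Σ(ρt)_2) / ρ_m.
Σt_1 = 16.74 km; Σt_2 = 22.75 km; Σ(ρt)_1 = 49210.3; Σ(ρt)_2 = 64187 (in km·kg/m³).
e = (16.74 − 22.75) − (49210.3 − 64187) / 3280 = −1.44 km.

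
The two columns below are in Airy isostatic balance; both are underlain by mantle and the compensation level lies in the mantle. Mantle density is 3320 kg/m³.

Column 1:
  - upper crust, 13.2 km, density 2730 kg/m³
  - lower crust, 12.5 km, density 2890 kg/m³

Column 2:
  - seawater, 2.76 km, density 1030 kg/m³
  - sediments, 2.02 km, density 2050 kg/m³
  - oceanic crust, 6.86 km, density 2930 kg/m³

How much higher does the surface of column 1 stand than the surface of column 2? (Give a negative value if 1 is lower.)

0.482 km

For any compensation level in the mantle, the mantle terms cancel and isostasy reduces to e = (Σt_1 − Σt_2) − (Σ(ρt)_1 − Σ(ρt)_2) / ρ_m.
Σt_1 = 25.7 km; Σt_2 = 11.64 km; Σ(ρt)_1 = 72161; Σ(ρt)_2 = 27083.6 (in km·kg/m³).
e = (25.7 − 11.64) − (72161 − 27083.6) / 3320 = 0.482 km.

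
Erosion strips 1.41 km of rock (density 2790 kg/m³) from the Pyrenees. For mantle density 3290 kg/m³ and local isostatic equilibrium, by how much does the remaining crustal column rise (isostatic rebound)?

1.2 km

Unloading: uplift u = e ρ_c/ρ_m = 1.41 km × 2790/3290 = 1.2 km.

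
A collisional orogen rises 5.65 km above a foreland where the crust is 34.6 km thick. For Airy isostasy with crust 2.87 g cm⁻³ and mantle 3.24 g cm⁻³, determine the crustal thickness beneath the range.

84.1 km

Root depth r = h ρ_c / (ρ_m − ρ_c) = 5.65 km × 2.87 / 0.37 = 43.83 km.
Total thickness = T + h + r = 34.6 km + 5.65 km + 43.83 km = 84.1 km.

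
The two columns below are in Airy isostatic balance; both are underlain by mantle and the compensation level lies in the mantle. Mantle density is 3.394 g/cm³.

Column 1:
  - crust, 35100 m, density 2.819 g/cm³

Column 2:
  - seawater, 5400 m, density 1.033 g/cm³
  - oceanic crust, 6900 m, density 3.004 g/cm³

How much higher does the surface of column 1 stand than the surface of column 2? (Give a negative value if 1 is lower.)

1400 m

For any compensation level in the mantle, the mantle terms cancel and isostasy reduces to e = (Σt_1 − Σt_2) − (Σ(ρt)_1 − Σ(ρt)_2) / ρ_m.
Σt_1 = 35100 m; Σt_2 = 12300 m; Σ(ρt)_1 = 98946.9; Σ(ρt)_2 = 26305.8 (in m·g/cm³).
e = (35100 − 12300) − (98946.9 − 26305.8) / 3.394 = 1400 m.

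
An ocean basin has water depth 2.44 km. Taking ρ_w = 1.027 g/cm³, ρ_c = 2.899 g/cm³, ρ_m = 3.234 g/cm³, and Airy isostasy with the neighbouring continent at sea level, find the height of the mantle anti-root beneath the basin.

Equating mass per unit area of the two columns: replacing crust with seawater at the top is compensated by replacing crust with mantle at the base: d (ρ_c − ρ_w) = a (ρ_m − ρ_c).
a = d (ρ_c − ρ_w)/(ρ_m − ρ_c) = 2.44 km × 1.872/0.335 = 13.6 km.

13.6 km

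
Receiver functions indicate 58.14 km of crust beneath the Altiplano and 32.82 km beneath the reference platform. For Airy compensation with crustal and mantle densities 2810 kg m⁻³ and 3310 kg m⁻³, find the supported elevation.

Excess crust Δ = 58.14 km − 32.82 km = 25.32 km, split between elevation h and root r with h + r = Δ.
Airy balance ρ_c h = (ρ_m − ρ_c) r gives r = h ρ_c/(ρ_m − ρ_c), so h (1 + ρ_c/(ρ_m − ρ_c)) = Δ, i.e. h = Δ (ρ_m − ρ_c)/ρ_m.
h = 25.32 km × 500/3310 = 3.82 km.

3.82 km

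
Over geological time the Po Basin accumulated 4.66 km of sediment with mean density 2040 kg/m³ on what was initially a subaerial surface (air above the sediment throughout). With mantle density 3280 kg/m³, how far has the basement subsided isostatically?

Subaerial load: s = t ρ_sed / ρ_m = 4.66 km × 2040/3280 = 2.9 km.

2.9 km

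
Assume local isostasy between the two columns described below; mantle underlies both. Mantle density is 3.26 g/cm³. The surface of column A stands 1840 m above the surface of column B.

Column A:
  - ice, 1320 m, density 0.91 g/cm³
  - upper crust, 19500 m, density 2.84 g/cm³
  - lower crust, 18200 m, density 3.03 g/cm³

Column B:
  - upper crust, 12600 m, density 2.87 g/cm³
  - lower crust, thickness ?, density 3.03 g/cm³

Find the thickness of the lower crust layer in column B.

Take the compensation level at the base of the deeper column (depth z_c below the surface of column A) and equate Σ ρ_i t_i down to z_c; mantle fills any gap and the z_c terms cancel.
Column A: 1320×0.91 + 19500×2.84 + 18200×3.03 + (z_c − 39020)×3.26
Column B: 1840×0 + 12600×2.87 + x×3.03 + (z_c − 1840 − 12600 − x)×3.26
The z_c×3.26 term appears on both sides and cancels. Collect the known terms of each column as K = Σ(ρt)_known − 3.26 × (depth of known layers): K_A = 111727.2 − 3.26×39020 = −15478; K_B = 36162 − 3.26×(1840 + 12600) = −10912.4.
Balance: K_A = K_B − x×(3.26 − 3.03), so x = (K_B − K_A)/(3.26 − 3.03) = 4565.6/0.23 = 19900 m.

19900 m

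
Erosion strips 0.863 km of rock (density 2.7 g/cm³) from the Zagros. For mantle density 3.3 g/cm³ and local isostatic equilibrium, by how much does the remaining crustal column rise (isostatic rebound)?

0.706 km

Unloading: uplift u = e ρ_c/ρ_m = 0.863 km × 2.7/3.3 = 0.706 km.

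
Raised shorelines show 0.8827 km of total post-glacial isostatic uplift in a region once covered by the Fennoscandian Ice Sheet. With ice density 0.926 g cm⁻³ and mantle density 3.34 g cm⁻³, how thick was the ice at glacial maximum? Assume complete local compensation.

u = t ρ_ice/ρ_m → t = u ρ_m/ρ_ice = 0.8827 km × 3.34/0.926 = 3.18 km.

3.18 km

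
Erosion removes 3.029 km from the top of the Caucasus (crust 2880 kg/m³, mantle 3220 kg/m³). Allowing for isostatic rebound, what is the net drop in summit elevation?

0.32 km

Rebound u = e ρ_c/ρ_m = 3.029 km × 2880/3220 = 2.709 km.
Net surface drop = e − u = 3.029 km − 2.709 km = e (ρ_m − ρ_c)/ρ_m = 0.32 km.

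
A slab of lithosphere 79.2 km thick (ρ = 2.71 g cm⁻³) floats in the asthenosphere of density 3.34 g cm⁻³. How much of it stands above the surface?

Floating equilibrium: submerged depth d = t ρ_obj/ρ_fluid = 79.2 km × 2.71/3.34 = 64.26 km.
Freeboard = t − d = 79.2 km − 64.26 km = 14.9 km.

14.9 km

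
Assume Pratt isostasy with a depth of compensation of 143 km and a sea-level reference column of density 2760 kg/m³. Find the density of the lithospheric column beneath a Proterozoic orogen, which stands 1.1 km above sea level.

Pratt balance: ρ_ref D = ρ (D + h).
ρ = ρ_ref D/(D + h) = 2760 × 143 km/(143 km + 1.1 km) = 2740 kg/m³.

2740 kg/m³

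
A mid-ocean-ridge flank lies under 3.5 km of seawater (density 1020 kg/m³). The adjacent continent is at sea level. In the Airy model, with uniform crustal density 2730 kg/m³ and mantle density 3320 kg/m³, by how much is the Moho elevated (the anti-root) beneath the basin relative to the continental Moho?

10.1 km

In Airy isostatic equilibrium: replacing crust with seawater at the top is compensated by replacing crust with mantle at the base: d (ρ_c − ρ_w) = a (ρ_m − ρ_c).
a = d (ρ_c − ρ_w)/(ρ_m − ρ_c) = 3.5 km × 1710/590 = 10.1 km.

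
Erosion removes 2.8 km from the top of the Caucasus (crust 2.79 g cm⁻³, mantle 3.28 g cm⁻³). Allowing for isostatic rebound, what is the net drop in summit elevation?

0.418 km

Rebound u = e ρ_c/ρ_m = 2.8 km × 2.79/3.28 = 2.382 km.
Net surface drop = e − u = 2.8 km − 2.382 km = e (ρ_m − ρ_c)/ρ_m = 0.418 km.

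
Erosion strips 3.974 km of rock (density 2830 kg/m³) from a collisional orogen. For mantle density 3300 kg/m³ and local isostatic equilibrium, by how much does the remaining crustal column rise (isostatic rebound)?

3.41 km

Unloading: uplift u = e ρ_c/ρ_m = 3.974 km × 2830/3300 = 3.41 km.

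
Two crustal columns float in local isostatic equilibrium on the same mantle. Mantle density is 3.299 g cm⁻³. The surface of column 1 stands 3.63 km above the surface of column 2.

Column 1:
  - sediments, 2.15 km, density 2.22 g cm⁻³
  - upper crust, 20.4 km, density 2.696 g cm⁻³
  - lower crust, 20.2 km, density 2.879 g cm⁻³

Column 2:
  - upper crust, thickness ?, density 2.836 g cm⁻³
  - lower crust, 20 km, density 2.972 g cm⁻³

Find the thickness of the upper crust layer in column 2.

9.91 km

Take the compensation level at the base of the deeper column (depth z_c below the surface of column 1) and equate Σ ρ_i t_i down to z_c; mantle fills any gap and the z_c terms cancel.
Column 1: 2.15×2.22 + 20.4×2.696 + 20.2×2.879 + (z_c − 42.75)×3.299
Column 2: 3.63×0 + x×2.836 + 20×2.972 + (z_c − 3.63 − 20 − x)×3.299
The z_c×3.299 term appears on both sides and cancels. Collect the known terms of each column as K = Σ(ρt)_known − 3.299 × (depth of known layers): K_1 = 117.9272 − 3.299×42.75 = −23.10505; K_2 = 59.44 − 3.299×(3.63 + 20) = −18.51537.
Balance: K_1 = K_2 − x×(3.299 − 2.836), so x = (K_2 − K_1)/(3.299 − 2.836) = 4.58968/0.463 = 9.91 km.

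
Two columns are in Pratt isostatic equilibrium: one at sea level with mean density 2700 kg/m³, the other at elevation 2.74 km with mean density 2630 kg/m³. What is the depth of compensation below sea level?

ρ_ref D = ρ (D + h) → D (ρ_ref − ρ) = ρ h.
D = ρ h/(ρ_ref − ρ) = 2630 × 2.74 km/(2700 − 2630) = 103 km.

103 km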